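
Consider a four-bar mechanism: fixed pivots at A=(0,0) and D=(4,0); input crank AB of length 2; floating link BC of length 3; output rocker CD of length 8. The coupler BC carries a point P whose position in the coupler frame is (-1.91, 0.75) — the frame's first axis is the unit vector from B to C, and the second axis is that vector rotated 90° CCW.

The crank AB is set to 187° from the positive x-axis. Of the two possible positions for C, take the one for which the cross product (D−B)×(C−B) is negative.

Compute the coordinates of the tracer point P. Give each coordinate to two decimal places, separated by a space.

-0.38 1.04

A=(0,0), D=(4.00,0)
B = A + 2.00·(cos187°, sin187°) = (-1.9851, -0.2437)
|BD| = 5.9901
circle(B,3.00) ∩ circle(D,8.00): a=-1.5959, h=2.5403
  candidates: C₊=(-3.6831,2.2295) cross=15.216; C₋=(-3.4763,-2.8469) cross=-15.216
  mode - wants cross < 0 → take C=(-3.4763,-2.8469) (cross=-15.216)
ex = (C−B)/|BC| = (-0.4971,-0.8677); ey = (0.8677,-0.4971)
P = B + -1.91·ex + 0.75·ey = (-0.3849,1.0408)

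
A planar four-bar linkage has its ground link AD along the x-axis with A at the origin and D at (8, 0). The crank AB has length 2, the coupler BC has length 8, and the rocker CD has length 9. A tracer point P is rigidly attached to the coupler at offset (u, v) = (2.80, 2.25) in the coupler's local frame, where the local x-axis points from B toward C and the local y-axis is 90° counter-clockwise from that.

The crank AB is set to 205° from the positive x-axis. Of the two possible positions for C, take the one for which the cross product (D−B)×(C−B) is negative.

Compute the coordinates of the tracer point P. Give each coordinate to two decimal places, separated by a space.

A=(0,0), D=(8.00,0)
B = A + 2.00·(cos205°, sin205°) = (-1.8126, -0.8452)
|BD| = 9.8490
circle(B,8.00) ∩ circle(D,9.00): a=4.0614, h=6.8924
  candidates: C₊=(1.6423,6.3703) cross=67.883; C₋=(2.8253,-7.3636) cross=-67.883
  mode - wants cross < 0 → take C=(2.8253,-7.3636) (cross=-67.883)
ex = (C−B)/|BC| = (0.5797,-0.8148); ey = (0.8148,0.5797)
P = B + 2.80·ex + 2.25·ey = (1.6440,-1.8222)

1.64 -1.82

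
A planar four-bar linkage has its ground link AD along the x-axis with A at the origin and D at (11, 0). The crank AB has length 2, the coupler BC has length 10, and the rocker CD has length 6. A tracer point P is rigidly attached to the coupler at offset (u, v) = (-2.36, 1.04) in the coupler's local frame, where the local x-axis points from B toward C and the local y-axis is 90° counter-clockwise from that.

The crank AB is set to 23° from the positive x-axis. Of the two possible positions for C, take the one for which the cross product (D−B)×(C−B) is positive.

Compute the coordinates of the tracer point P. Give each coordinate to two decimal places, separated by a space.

A=(0,0), D=(11.00,0)
B = A + 2.00·(cos23°, sin23°) = (1.8410, 0.7815)
|BD| = 9.1923
circle(B,10.00) ∩ circle(D,6.00): a=8.0773, h=5.8955
  candidates: C₊=(10.3903,5.9689) cross=54.193; C₋=(9.3879,-5.7794) cross=-54.193
  mode + wants cross > 0 → take C=(10.3903,5.9689) (cross=54.193)
ex = (C−B)/|BC| = (0.8549,0.5187); ey = (-0.5187,0.8549)
P = B + -2.36·ex + 1.04·ey = (-0.7161,0.4463)

-0.72 0.45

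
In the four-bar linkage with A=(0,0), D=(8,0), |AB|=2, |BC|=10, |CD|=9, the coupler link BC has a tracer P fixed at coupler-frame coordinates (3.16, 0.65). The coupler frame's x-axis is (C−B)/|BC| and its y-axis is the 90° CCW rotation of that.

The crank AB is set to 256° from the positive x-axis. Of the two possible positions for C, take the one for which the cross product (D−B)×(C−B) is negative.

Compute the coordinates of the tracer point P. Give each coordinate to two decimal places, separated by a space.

2.24 -3.67

A=(0,0), D=(8.00,0)
B = A + 2.00·(cos256°, sin256°) = (-0.4838, -1.9406)
|BD| = 8.7030
circle(B,10.00) ∩ circle(D,9.00): a=5.4431, h=8.3889
  candidates: C₊=(2.9516,7.4508) cross=73.008; C₋=(6.6927,-8.9046) cross=-73.008
  mode - wants cross < 0 → take C=(6.6927,-8.9046) (cross=-73.008)
ex = (C−B)/|BC| = (0.7177,-0.6964); ey = (0.6964,0.7177)
P = B + 3.16·ex + 0.65·ey = (2.2366,-3.6747)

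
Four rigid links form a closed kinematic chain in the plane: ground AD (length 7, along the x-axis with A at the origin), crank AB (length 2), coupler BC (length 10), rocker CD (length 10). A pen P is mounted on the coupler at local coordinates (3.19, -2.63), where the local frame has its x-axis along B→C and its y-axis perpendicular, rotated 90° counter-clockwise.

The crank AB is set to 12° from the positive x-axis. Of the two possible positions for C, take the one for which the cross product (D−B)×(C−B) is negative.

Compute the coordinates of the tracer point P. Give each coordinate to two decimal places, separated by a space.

-0.08 -3.18

A=(0,0), D=(7.00,0)
B = A + 2.00·(cos12°, sin12°) = (1.9563, 0.4158)
|BD| = 5.0608
circle(B,10.00) ∩ circle(D,10.00): a=2.5304, h=9.6746
  candidates: C₊=(5.2731,9.8498) cross=48.961; C₋=(3.6832,-9.4339) cross=-48.961
  mode - wants cross < 0 → take C=(3.6832,-9.4339) (cross=-48.961)
ex = (C−B)/|BC| = (0.1727,-0.9850); ey = (0.9850,0.1727)
P = B + 3.19·ex + -2.63·ey = (-0.0833,-3.1804)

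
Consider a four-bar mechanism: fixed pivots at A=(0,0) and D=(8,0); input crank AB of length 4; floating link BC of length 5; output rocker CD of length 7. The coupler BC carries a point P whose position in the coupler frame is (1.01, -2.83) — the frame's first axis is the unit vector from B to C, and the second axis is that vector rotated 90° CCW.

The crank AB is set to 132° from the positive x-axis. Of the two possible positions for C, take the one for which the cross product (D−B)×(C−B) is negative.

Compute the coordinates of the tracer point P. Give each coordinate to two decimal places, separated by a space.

A=(0,0), D=(8.00,0)
B = A + 4.00·(cos132°, sin132°) = (-2.6765, 2.9726)
|BD| = 11.0826
circle(B,5.00) ∩ circle(D,7.00): a=4.4585, h=2.2631
  candidates: C₊=(2.2256,3.9569) cross=25.081; C₋=(1.0116,-0.4034) cross=-25.081
  mode - wants cross < 0 → take C=(1.0116,-0.4034) (cross=-25.081)
ex = (C−B)/|BC| = (0.7376,-0.6752); ey = (0.6752,0.7376)
P = B + 1.01·ex + -2.83·ey = (-3.8423,0.2031)

-3.84 0.20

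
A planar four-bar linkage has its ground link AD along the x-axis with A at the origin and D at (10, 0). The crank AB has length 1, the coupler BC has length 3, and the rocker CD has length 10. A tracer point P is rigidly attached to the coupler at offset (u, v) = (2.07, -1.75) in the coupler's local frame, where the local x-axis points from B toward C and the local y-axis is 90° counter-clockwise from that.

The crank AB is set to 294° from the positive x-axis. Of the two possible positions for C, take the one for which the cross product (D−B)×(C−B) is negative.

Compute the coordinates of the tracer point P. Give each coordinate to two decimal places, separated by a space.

A=(0,0), D=(10.00,0)
B = A + 1.00·(cos294°, sin294°) = (0.4067, -0.9135)
|BD| = 9.6367
circle(B,3.00) ∩ circle(D,10.00): a=0.0968, h=2.9984
  candidates: C₊=(0.2188,2.0806) cross=28.895; C₋=(0.7873,-3.8893) cross=-28.895
  mode - wants cross < 0 → take C=(0.7873,-3.8893) (cross=-28.895)
ex = (C−B)/|BC| = (0.1269,-0.9919); ey = (0.9919,0.1269)
P = B + 2.07·ex + -1.75·ey = (-1.0665,-3.1888)

-1.07 -3.19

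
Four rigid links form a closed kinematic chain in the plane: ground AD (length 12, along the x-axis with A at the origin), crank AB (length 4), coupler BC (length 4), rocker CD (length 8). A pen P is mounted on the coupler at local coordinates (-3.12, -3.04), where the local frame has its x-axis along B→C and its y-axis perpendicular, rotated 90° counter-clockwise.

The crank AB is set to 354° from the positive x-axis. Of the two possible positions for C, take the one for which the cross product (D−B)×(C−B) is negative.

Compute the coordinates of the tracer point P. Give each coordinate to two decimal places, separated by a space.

0.13 1.62

A=(0,0), D=(12.00,0)
B = A + 4.00·(cos354°, sin354°) = (3.9781, -0.4181)
|BD| = 8.0328
circle(B,4.00) ∩ circle(D,8.00): a=1.0287, h=3.8655
  candidates: C₊=(4.8041,3.4957) cross=31.051; C₋=(5.2065,-4.2248) cross=-31.051
  mode - wants cross < 0 → take C=(5.2065,-4.2248) (cross=-31.051)
ex = (C−B)/|BC| = (0.3071,-0.9517); ey = (0.9517,0.3071)
P = B + -3.12·ex + -3.04·ey = (0.1268,1.6175)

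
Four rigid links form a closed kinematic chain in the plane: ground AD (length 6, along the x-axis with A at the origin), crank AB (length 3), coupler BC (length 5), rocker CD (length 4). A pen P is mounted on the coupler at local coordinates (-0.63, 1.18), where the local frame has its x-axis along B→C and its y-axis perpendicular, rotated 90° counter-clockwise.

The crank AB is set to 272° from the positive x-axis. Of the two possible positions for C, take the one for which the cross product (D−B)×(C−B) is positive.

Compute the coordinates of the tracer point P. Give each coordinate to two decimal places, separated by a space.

-1.23 -3.05

A=(0,0), D=(6.00,0)
B = A + 3.00·(cos272°, sin272°) = (0.1047, -2.9982)
|BD| = 6.6139
circle(B,5.00) ∩ circle(D,4.00): a=3.9873, h=3.0168
  candidates: C₊=(2.2912,1.4984) cross=19.953; C₋=(5.0264,-3.8797) cross=-19.953
  mode + wants cross > 0 → take C=(2.2912,1.4984) (cross=19.953)
ex = (C−B)/|BC| = (0.4373,0.8993); ey = (-0.8993,0.4373)
P = B + -0.63·ex + 1.18·ey = (-1.2320,-3.0487)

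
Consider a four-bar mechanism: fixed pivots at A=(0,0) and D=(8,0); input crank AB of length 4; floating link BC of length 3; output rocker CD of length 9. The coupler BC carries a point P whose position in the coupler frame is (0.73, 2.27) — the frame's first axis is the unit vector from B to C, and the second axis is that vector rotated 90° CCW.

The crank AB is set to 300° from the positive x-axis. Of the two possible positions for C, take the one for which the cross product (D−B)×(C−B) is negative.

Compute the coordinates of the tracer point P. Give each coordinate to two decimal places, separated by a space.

A=(0,0), D=(8.00,0)
B = A + 4.00·(cos300°, sin300°) = (2.0000, -3.4641)
|BD| = 6.9282
circle(B,3.00) ∩ circle(D,9.00): a=-1.7321, h=2.4495
  candidates: C₊=(-0.7247,-2.2088) cross=16.971; C₋=(1.7247,-6.4514) cross=-16.971
  mode - wants cross < 0 → take C=(1.7247,-6.4514) (cross=-16.971)
ex = (C−B)/|BC| = (-0.0918,-0.9958); ey = (0.9958,-0.0918)
P = B + 0.73·ex + 2.27·ey = (4.1934,-4.3993)

4.19 -4.40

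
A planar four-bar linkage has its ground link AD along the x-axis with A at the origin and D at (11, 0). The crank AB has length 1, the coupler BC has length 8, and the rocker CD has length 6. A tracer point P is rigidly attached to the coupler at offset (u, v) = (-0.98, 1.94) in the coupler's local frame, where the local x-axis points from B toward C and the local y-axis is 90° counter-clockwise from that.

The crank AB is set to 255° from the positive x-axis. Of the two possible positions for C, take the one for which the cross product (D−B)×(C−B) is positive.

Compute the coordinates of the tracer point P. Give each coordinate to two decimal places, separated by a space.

-2.18 0.05

A=(0,0), D=(11.00,0)
B = A + 1.00·(cos255°, sin255°) = (-0.2588, -0.9659)
|BD| = 11.3002
circle(B,8.00) ∩ circle(D,6.00): a=6.8890, h=4.0671
  candidates: C₊=(6.2573,3.6752) cross=45.959; C₋=(6.9526,-4.4293) cross=-45.959
  mode + wants cross > 0 → take C=(6.2573,3.6752) (cross=45.959)
ex = (C−B)/|BC| = (0.8145,0.5801); ey = (-0.5801,0.8145)
P = B + -0.98·ex + 1.94·ey = (-2.1825,0.0457)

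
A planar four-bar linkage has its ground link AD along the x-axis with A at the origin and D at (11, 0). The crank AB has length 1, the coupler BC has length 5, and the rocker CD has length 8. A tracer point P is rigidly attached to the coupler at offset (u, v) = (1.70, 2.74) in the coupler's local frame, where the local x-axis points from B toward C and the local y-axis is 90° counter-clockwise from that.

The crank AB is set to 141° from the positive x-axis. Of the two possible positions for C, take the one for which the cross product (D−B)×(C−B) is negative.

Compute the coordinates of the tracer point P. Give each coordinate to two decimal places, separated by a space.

A=(0,0), D=(11.00,0)
B = A + 1.00·(cos141°, sin141°) = (-0.7771, 0.6293)
|BD| = 11.7939
circle(B,5.00) ∩ circle(D,8.00): a=4.2436, h=2.6442
  candidates: C₊=(3.6015,3.0434) cross=31.186; C₋=(3.3193,-2.2376) cross=-31.186
  mode - wants cross < 0 → take C=(3.3193,-2.2376) (cross=-31.186)
ex = (C−B)/|BC| = (0.8193,-0.5734); ey = (0.5734,0.8193)
P = B + 1.70·ex + 2.74·ey = (2.1867,1.8994)

2.19 1.90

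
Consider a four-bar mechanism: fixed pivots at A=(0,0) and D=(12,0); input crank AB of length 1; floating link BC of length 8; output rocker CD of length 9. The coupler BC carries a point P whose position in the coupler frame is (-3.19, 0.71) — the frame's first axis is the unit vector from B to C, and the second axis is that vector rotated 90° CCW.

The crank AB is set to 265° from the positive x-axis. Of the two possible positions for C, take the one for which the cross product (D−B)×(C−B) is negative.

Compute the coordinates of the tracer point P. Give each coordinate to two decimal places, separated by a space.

A=(0,0), D=(12.00,0)
B = A + 1.00·(cos265°, sin265°) = (-0.0872, -0.9962)
|BD| = 12.1281
circle(B,8.00) ∩ circle(D,9.00): a=5.3632, h=5.9360
  candidates: C₊=(4.7704,5.3603) cross=71.992; C₋=(5.7455,-6.4716) cross=-71.992
  mode - wants cross < 0 → take C=(5.7455,-6.4716) (cross=-71.992)
ex = (C−B)/|BC| = (0.7291,-0.6844); ey = (0.6844,0.7291)
P = B + -3.19·ex + 0.71·ey = (-1.9270,1.7048)

-1.93 1.70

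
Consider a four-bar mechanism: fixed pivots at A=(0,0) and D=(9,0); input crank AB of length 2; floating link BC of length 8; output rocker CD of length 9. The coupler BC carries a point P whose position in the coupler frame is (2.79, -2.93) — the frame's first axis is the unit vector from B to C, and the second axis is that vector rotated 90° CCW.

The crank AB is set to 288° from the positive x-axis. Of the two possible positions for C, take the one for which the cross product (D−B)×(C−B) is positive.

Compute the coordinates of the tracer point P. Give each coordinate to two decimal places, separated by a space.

A=(0,0), D=(9.00,0)
B = A + 2.00·(cos288°, sin288°) = (0.6180, -1.9021)
|BD| = 8.5951
circle(B,8.00) ∩ circle(D,9.00): a=3.3086, h=7.2838
  candidates: C₊=(2.2327,5.9332) cross=62.604; C₋=(5.4565,-8.2731) cross=-62.604
  mode + wants cross > 0 → take C=(2.2327,5.9332) (cross=62.604)
ex = (C−B)/|BC| = (0.2018,0.9794); ey = (-0.9794,0.2018)
P = B + 2.79·ex + -2.93·ey = (4.0508,0.2391)

4.05 0.24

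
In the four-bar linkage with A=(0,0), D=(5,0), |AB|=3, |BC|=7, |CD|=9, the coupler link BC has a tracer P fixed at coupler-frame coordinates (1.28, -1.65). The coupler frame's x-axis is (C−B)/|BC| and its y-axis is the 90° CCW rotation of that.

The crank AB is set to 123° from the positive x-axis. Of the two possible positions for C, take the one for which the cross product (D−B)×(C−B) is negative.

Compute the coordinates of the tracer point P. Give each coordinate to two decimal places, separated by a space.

A=(0,0), D=(5.00,0)
B = A + 3.00·(cos123°, sin123°) = (-1.6339, 2.5160)
|BD| = 7.0950
circle(B,7.00) ∩ circle(D,9.00): a=1.2924, h=6.8797
  candidates: C₊=(2.0141,8.4903) cross=48.811; C₋=(-2.8652,-4.3749) cross=-48.811
  mode - wants cross < 0 → take C=(-2.8652,-4.3749) (cross=-48.811)
ex = (C−B)/|BC| = (-0.1759,-0.9844); ey = (0.9844,-0.1759)
P = B + 1.28·ex + -1.65·ey = (-3.4833,1.5462)

-3.48 1.55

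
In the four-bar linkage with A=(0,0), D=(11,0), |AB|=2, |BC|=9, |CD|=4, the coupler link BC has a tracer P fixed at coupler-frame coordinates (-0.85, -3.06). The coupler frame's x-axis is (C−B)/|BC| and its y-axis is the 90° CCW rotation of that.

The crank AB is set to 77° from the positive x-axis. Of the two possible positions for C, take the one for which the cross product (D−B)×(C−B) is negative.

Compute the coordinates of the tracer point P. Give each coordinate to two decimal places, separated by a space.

-1.88 -0.21

A=(0,0), D=(11.00,0)
B = A + 2.00·(cos77°, sin77°) = (0.4499, 1.9487)
|BD| = 10.7286
circle(B,9.00) ∩ circle(D,4.00): a=8.3936, h=3.2477
  candidates: C₊=(9.2938,3.6178) cross=34.844; C₋=(8.1139,-2.7696) cross=-34.844
  mode - wants cross < 0 → take C=(8.1139,-2.7696) (cross=-34.844)
ex = (C−B)/|BC| = (0.8516,-0.5243); ey = (0.5243,0.8516)
P = B + -0.85·ex + -3.06·ey = (-1.8782,-0.2114)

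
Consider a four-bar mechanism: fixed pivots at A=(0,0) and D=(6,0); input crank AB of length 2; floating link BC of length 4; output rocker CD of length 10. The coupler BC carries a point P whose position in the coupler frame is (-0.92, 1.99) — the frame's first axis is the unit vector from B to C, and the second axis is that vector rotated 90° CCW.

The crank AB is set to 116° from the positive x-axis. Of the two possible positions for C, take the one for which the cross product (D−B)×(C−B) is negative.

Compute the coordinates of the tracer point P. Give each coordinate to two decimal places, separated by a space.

1.10 0.84

A=(0,0), D=(6.00,0)
B = A + 2.00·(cos116°, sin116°) = (-0.8767, 1.7976)
|BD| = 7.1078
circle(B,4.00) ∩ circle(D,10.00): a=-2.3551, h=3.2332
  candidates: C₊=(-2.3376,5.5213) cross=22.981; C₋=(-3.9730,-0.7349) cross=-22.981
  mode - wants cross < 0 → take C=(-3.9730,-0.7349) (cross=-22.981)
ex = (C−B)/|BC| = (-0.7741,-0.6331); ey = (0.6331,-0.7741)
P = B + -0.92·ex + 1.99·ey = (1.0953,0.8397)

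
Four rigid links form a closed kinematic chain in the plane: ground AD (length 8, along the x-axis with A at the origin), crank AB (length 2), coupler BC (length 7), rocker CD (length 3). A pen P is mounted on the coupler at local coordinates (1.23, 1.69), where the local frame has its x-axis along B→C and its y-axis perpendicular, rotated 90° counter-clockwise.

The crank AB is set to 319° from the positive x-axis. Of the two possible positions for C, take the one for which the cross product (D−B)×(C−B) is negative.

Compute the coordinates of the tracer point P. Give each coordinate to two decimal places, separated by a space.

3.11 0.04

A=(0,0), D=(8.00,0)
B = A + 2.00·(cos319°, sin319°) = (1.5094, -1.3121)
|BD| = 6.6219
circle(B,7.00) ∩ circle(D,3.00): a=6.3312, h=2.9859
  candidates: C₊=(7.1235,2.8691) cross=19.772; C₋=(8.3068,-2.9843) cross=-19.772
  mode - wants cross < 0 → take C=(8.3068,-2.9843) (cross=-19.772)
ex = (C−B)/|BC| = (0.9710,-0.2389); ey = (0.2389,0.9710)
P = B + 1.23·ex + 1.69·ey = (3.1075,0.0351)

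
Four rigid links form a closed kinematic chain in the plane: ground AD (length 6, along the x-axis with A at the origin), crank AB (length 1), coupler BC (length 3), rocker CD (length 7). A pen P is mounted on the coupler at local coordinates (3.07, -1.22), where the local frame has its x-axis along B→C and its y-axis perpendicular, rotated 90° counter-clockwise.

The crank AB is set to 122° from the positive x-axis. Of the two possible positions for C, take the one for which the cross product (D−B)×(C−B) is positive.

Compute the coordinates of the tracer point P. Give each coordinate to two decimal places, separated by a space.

A=(0,0), D=(6.00,0)
B = A + 1.00·(cos122°, sin122°) = (-0.5299, 0.8480)
|BD| = 6.5848
circle(B,3.00) ∩ circle(D,7.00): a=0.2551, h=2.9891
  candidates: C₊=(0.1080,3.7794) cross=19.683; C₋=(-0.6620,-2.1490) cross=-19.683
  mode + wants cross > 0 → take C=(0.1080,3.7794) (cross=19.683)
ex = (C−B)/|BC| = (0.2126,0.9771); ey = (-0.9771,0.2126)
P = B + 3.07·ex + -1.22·ey = (1.3150,3.5884)

1.31 3.59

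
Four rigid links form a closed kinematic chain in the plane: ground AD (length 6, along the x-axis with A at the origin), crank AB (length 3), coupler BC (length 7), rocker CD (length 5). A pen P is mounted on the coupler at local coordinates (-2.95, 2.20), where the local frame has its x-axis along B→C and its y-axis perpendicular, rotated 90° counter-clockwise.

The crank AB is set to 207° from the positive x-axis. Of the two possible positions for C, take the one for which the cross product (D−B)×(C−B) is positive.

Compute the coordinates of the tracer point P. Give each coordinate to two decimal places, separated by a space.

A=(0,0), D=(6.00,0)
B = A + 3.00·(cos207°, sin207°) = (-2.6730, -1.3620)
|BD| = 8.7793
circle(B,7.00) ∩ circle(D,5.00): a=5.7565, h=3.9828
  candidates: C₊=(2.3959,3.4656) cross=34.966; C₋=(3.6317,-4.4035) cross=-34.966
  mode + wants cross > 0 → take C=(2.3959,3.4656) (cross=34.966)
ex = (C−B)/|BC| = (0.7241,0.6897); ey = (-0.6897,0.7241)
P = B + -2.95·ex + 2.20·ey = (-6.3265,-1.8034)

-6.33 -1.80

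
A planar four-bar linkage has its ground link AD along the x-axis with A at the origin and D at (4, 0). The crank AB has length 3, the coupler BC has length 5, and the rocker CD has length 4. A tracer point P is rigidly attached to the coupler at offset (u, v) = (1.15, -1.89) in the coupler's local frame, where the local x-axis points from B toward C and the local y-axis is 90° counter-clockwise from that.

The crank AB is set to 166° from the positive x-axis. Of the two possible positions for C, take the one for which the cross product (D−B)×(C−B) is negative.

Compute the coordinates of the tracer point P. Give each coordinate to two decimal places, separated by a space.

-3.26 -1.46

A=(0,0), D=(4.00,0)
B = A + 3.00·(cos166°, sin166°) = (-2.9109, 0.7258)
|BD| = 6.9489
circle(B,5.00) ∩ circle(D,4.00): a=4.1220, h=2.8300
  candidates: C₊=(1.4842,3.1098) cross=19.665; C₋=(0.8930,-2.5193) cross=-19.665
  mode - wants cross < 0 → take C=(0.8930,-2.5193) (cross=-19.665)
ex = (C−B)/|BC| = (0.7608,-0.6490); ey = (0.6490,0.7608)
P = B + 1.15·ex + -1.89·ey = (-3.2626,-1.4585)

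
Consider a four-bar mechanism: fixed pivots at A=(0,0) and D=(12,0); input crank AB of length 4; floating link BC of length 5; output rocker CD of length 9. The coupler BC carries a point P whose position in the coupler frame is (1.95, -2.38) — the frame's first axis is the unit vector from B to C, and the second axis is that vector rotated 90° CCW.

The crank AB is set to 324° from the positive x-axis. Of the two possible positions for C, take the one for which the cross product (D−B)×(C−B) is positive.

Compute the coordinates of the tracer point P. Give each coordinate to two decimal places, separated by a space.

5.68 -0.48

A=(0,0), D=(12.00,0)
B = A + 4.00·(cos324°, sin324°) = (3.2361, -2.3511)
|BD| = 9.0738
circle(B,5.00) ∩ circle(D,9.00): a=1.4511, h=4.7848
  candidates: C₊=(3.3978,2.6462) cross=43.416; C₋=(5.8774,-6.5965) cross=-43.416
  mode + wants cross > 0 → take C=(3.3978,2.6462) (cross=43.416)
ex = (C−B)/|BC| = (0.0324,0.9995); ey = (-0.9995,0.0324)
P = B + 1.95·ex + -2.38·ey = (5.6779,-0.4792)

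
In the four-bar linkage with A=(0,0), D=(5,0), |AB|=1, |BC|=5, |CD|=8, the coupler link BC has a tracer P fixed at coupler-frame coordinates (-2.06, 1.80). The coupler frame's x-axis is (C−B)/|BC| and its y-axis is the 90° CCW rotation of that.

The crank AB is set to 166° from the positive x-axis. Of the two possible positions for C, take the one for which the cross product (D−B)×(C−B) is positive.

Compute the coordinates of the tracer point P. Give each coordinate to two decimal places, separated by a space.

-2.74 -1.84

A=(0,0), D=(5.00,0)
B = A + 1.00·(cos166°, sin166°) = (-0.9703, 0.2419)
|BD| = 5.9752
circle(B,5.00) ∩ circle(D,8.00): a=-0.2759, h=4.9924
  candidates: C₊=(-1.0438,5.2414) cross=29.830; C₋=(-1.4481,-4.7352) cross=-29.830
  mode + wants cross > 0 → take C=(-1.0438,5.2414) (cross=29.830)
ex = (C−B)/|BC| = (-0.0147,0.9999); ey = (-0.9999,-0.0147)
P = B + -2.06·ex + 1.80·ey = (-2.7398,-1.8443)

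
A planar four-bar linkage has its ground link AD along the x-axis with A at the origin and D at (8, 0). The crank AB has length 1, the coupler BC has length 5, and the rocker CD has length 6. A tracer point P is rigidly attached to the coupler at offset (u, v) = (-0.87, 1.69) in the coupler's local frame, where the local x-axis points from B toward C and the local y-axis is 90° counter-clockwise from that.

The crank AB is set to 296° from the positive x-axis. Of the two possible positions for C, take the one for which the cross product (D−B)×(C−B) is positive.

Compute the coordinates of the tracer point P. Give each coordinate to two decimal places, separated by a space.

A=(0,0), D=(8.00,0)
B = A + 1.00·(cos296°, sin296°) = (0.4384, -0.8988)
|BD| = 7.6149
circle(B,5.00) ∩ circle(D,6.00): a=3.0852, h=3.9347
  candidates: C₊=(3.0375,3.3725) cross=29.962; C₋=(3.9664,-4.4418) cross=-29.962
  mode + wants cross > 0 → take C=(3.0375,3.3725) (cross=29.962)
ex = (C−B)/|BC| = (0.5198,0.8543); ey = (-0.8543,0.5198)
P = B + -0.87·ex + 1.69·ey = (-1.4576,-0.7635)

-1.46 -0.76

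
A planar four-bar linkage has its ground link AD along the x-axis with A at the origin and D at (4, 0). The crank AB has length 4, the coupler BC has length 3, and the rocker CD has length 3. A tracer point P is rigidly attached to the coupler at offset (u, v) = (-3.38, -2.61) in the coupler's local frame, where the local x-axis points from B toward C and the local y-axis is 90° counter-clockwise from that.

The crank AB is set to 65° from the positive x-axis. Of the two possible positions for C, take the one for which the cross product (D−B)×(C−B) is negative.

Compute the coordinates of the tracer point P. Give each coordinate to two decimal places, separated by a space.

A=(0,0), D=(4.00,0)
B = A + 4.00·(cos65°, sin65°) = (1.6905, 3.6252)
|BD| = 4.2984
circle(B,3.00) ∩ circle(D,3.00): a=2.1492, h=2.0931
  candidates: C₊=(4.6105,2.9372) cross=8.997; C₋=(1.0800,0.6880) cross=-8.997
  mode - wants cross < 0 → take C=(1.0800,0.6880) (cross=-8.997)
ex = (C−B)/|BC| = (-0.2035,-0.9791); ey = (0.9791,-0.2035)
P = B + -3.38·ex + -2.61·ey = (-0.1771,7.4656)

-0.18 7.47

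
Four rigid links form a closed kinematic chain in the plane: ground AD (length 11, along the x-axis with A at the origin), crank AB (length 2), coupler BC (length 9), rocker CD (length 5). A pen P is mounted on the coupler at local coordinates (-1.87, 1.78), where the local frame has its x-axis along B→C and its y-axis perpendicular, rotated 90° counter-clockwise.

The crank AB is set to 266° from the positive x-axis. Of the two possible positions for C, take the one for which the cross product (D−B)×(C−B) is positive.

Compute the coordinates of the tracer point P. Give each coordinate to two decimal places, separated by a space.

A=(0,0), D=(11.00,0)
B = A + 2.00·(cos266°, sin266°) = (-0.1395, -1.9951)
|BD| = 11.3168
circle(B,9.00) ∩ circle(D,5.00): a=8.1326, h=3.8550
  candidates: C₊=(7.1861,3.2332) cross=43.626; C₋=(8.5453,-4.3560) cross=-43.626
  mode + wants cross > 0 → take C=(7.1861,3.2332) (cross=43.626)
ex = (C−B)/|BC| = (0.8140,0.5809); ey = (-0.5809,0.8140)
P = B + -1.87·ex + 1.78·ey = (-2.6957,-1.6326)

-2.70 -1.63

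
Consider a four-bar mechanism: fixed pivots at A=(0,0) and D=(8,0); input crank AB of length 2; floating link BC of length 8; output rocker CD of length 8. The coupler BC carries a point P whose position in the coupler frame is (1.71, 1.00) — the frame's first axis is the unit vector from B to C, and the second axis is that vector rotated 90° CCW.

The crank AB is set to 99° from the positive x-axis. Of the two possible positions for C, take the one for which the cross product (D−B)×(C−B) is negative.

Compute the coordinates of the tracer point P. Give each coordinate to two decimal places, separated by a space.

A=(0,0), D=(8.00,0)
B = A + 2.00·(cos99°, sin99°) = (-0.3129, 1.9754)
|BD| = 8.5443
circle(B,8.00) ∩ circle(D,8.00): a=4.2722, h=6.7638
  candidates: C₊=(5.4073,7.5682) cross=57.792; C₋=(2.2798,-5.5928) cross=-57.792
  mode - wants cross < 0 → take C=(2.2798,-5.5928) (cross=-57.792)
ex = (C−B)/|BC| = (0.3241,-0.9460); ey = (0.9460,0.3241)
P = B + 1.71·ex + 1.00·ey = (1.1873,0.6818)

1.19 0.68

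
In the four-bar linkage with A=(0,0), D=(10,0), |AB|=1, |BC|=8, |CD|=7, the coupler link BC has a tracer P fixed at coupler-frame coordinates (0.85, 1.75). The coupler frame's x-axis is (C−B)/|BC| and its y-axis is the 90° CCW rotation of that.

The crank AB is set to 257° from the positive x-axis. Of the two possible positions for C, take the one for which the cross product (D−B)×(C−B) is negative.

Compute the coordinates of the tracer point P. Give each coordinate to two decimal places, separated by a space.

1.51 -0.10

A=(0,0), D=(10.00,0)
B = A + 1.00·(cos257°, sin257°) = (-0.2250, -0.9744)
|BD| = 10.2713
circle(B,8.00) ∩ circle(D,7.00): a=5.8658, h=5.4399
  candidates: C₊=(5.0984,4.9974) cross=55.874; C₋=(6.1305,-5.8332) cross=-55.874
  mode - wants cross < 0 → take C=(6.1305,-5.8332) (cross=-55.874)
ex = (C−B)/|BC| = (0.7944,-0.6074); ey = (0.6074,0.7944)
P = B + 0.85·ex + 1.75·ey = (1.5132,-0.1004)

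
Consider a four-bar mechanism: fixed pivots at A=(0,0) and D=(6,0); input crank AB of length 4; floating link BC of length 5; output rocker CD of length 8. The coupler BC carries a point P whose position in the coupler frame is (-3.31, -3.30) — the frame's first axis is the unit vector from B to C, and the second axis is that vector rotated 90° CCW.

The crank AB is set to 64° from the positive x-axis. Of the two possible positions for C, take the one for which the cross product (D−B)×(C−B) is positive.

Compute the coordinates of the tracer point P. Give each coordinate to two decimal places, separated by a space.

A=(0,0), D=(6.00,0)
B = A + 4.00·(cos64°, sin64°) = (1.7535, 3.5952)
|BD| = 5.5640
circle(B,5.00) ∩ circle(D,8.00): a=-0.7227, h=4.9475
  candidates: C₊=(4.3988,7.8381) cross=27.528; C₋=(-1.9949,0.2861) cross=-27.528
  mode + wants cross > 0 → take C=(4.3988,7.8381) (cross=27.528)
ex = (C−B)/|BC| = (0.5291,0.8486); ey = (-0.8486,0.5291)
P = B + -3.31·ex + -3.30·ey = (2.8027,-0.9595)

2.80 -0.96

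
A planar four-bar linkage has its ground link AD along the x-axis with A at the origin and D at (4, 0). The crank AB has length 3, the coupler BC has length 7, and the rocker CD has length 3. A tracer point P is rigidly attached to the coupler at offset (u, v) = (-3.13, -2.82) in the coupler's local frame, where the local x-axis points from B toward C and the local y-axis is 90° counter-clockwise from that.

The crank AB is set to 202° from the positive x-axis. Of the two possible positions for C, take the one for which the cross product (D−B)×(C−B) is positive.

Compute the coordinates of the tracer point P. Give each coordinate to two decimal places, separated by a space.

A=(0,0), D=(4.00,0)
B = A + 3.00·(cos202°, sin202°) = (-2.7816, -1.1238)
|BD| = 6.8740
circle(B,7.00) ∩ circle(D,3.00): a=6.3465, h=2.9533
  candidates: C₊=(2.9968,2.8273) cross=20.301; C₋=(3.9624,-2.9998) cross=-20.301
  mode + wants cross > 0 → take C=(2.9968,2.8273) (cross=20.301)
ex = (C−B)/|BC| = (0.8255,0.5644); ey = (-0.5644,0.8255)
P = B + -3.13·ex + -2.82·ey = (-3.7736,-5.2184)

-3.77 -5.22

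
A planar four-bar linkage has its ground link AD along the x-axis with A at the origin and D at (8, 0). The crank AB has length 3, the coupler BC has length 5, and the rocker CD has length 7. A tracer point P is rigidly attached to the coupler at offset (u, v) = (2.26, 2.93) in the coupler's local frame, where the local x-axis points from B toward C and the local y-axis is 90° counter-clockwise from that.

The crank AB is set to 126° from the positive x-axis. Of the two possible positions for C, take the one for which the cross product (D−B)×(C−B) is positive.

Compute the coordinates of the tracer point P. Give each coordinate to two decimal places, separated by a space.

-1.01 6.05

A=(0,0), D=(8.00,0)
B = A + 3.00·(cos126°, sin126°) = (-1.7634, 2.4271)
|BD| = 10.0605
circle(B,5.00) ∩ circle(D,7.00): a=3.8375, h=3.2053
  candidates: C₊=(2.7340,4.6119) cross=32.247; C₋=(1.1875,-1.6093) cross=-32.247
  mode + wants cross > 0 → take C=(2.7340,4.6119) (cross=32.247)
ex = (C−B)/|BC| = (0.8995,0.4370); ey = (-0.4370,0.8995)
P = B + 2.26·ex + 2.93·ey = (-1.0109,6.0501)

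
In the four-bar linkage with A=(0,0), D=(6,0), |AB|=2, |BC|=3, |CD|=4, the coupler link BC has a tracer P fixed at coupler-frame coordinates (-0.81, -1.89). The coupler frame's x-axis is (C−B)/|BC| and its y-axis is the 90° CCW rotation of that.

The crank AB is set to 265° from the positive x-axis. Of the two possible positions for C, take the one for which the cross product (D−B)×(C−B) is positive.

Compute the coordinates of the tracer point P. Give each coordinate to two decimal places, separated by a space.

A=(0,0), D=(6.00,0)
B = A + 2.00·(cos265°, sin265°) = (-0.1743, -1.9924)
|BD| = 6.4878
circle(B,3.00) ∩ circle(D,4.00): a=2.7044, h=1.2985
  candidates: C₊=(2.0007,0.0739) cross=8.424; C₋=(2.7982,-2.3976) cross=-8.424
  mode + wants cross > 0 → take C=(2.0007,0.0739) (cross=8.424)
ex = (C−B)/|BC| = (0.7250,0.6888); ey = (-0.6888,0.7250)
P = B + -0.81·ex + -1.89·ey = (0.5402,-3.9205)

0.54 -3.92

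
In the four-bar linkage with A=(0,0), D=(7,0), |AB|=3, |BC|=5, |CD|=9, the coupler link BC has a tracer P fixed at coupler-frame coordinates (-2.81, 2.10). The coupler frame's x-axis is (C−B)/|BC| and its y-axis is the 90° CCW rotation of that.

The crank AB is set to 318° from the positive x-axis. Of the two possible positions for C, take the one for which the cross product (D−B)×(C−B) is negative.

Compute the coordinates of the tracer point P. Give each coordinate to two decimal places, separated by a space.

4.85 0.33

A=(0,0), D=(7.00,0)
B = A + 3.00·(cos318°, sin318°) = (2.2294, -2.0074)
|BD| = 5.1757
circle(B,5.00) ∩ circle(D,9.00): a=-2.8220, h=4.1275
  candidates: C₊=(-1.9725,0.7025) cross=21.363; C₋=(1.2291,-6.9063) cross=-21.363
  mode - wants cross < 0 → take C=(1.2291,-6.9063) (cross=-21.363)
ex = (C−B)/|BC| = (-0.2001,-0.9798); ey = (0.9798,-0.2001)
P = B + -2.81·ex + 2.10·ey = (4.8491,0.3257)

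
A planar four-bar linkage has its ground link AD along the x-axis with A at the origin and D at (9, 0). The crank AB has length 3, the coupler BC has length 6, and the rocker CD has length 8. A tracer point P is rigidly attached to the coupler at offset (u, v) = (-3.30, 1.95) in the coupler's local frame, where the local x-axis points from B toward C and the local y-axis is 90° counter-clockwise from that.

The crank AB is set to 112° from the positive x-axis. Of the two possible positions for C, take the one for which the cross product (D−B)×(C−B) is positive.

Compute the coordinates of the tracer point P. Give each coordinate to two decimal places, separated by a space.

A=(0,0), D=(9.00,0)
B = A + 3.00·(cos112°, sin112°) = (-1.1238, 2.7816)
|BD| = 10.4990
circle(B,6.00) ∩ circle(D,8.00): a=3.9160, h=4.5458
  candidates: C₊=(3.8566,6.1275) cross=47.727; C₋=(1.4479,-2.6393) cross=-47.727
  mode + wants cross > 0 → take C=(3.8566,6.1275) (cross=47.727)
ex = (C−B)/|BC| = (0.8301,0.5577); ey = (-0.5577,0.8301)
P = B + -3.30·ex + 1.95·ey = (-4.9505,2.5599)

-4.95 2.56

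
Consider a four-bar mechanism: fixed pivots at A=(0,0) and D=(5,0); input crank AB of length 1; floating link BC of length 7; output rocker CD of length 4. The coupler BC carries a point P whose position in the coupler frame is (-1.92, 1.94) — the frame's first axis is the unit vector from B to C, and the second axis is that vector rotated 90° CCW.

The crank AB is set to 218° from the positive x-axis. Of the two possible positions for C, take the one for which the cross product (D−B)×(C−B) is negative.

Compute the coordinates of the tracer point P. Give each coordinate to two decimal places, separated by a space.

-1.54 2.01

A=(0,0), D=(5.00,0)
B = A + 1.00·(cos218°, sin218°) = (-0.7880, -0.6157)
|BD| = 5.8207
circle(B,7.00) ∩ circle(D,4.00): a=5.7451, h=3.9993
  candidates: C₊=(4.5018,3.9689) cross=23.278; C₋=(5.3478,-3.9848) cross=-23.278
  mode - wants cross < 0 → take C=(5.3478,-3.9848) (cross=-23.278)
ex = (C−B)/|BC| = (0.8765,-0.4813); ey = (0.4813,0.8765)
P = B + -1.92·ex + 1.94·ey = (-1.5372,2.0090)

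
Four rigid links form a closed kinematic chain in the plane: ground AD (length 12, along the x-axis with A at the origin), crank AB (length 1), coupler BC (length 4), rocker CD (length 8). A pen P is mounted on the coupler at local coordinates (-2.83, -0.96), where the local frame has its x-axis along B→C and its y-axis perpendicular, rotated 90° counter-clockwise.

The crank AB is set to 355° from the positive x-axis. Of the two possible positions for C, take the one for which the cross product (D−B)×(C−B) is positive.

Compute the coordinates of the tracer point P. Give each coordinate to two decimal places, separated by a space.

A=(0,0), D=(12.00,0)
B = A + 1.00·(cos355°, sin355°) = (0.9962, -0.0872)
|BD| = 11.0042
circle(B,4.00) ∩ circle(D,8.00): a=3.3211, h=2.2294
  candidates: C₊=(4.2995,2.1685) cross=24.533; C₋=(4.3348,-2.2902) cross=-24.533
  mode + wants cross > 0 → take C=(4.2995,2.1685) (cross=24.533)
ex = (C−B)/|BC| = (0.8258,0.5639); ey = (-0.5639,0.8258)
P = B + -2.83·ex + -0.96·ey = (-0.7995,-2.4758)

-0.80 -2.48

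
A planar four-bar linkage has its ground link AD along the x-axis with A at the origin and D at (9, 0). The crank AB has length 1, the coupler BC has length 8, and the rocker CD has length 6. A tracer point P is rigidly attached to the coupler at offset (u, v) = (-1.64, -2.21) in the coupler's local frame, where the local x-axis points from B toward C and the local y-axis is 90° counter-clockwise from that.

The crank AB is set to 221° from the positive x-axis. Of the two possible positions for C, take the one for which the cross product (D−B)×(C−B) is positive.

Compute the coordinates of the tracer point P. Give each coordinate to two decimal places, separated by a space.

-0.51 -3.40

A=(0,0), D=(9.00,0)
B = A + 1.00·(cos221°, sin221°) = (-0.7547, -0.6561)
|BD| = 9.7767
circle(B,8.00) ∩ circle(D,6.00): a=6.3203, h=4.9044
  candidates: C₊=(5.2223,4.6614) cross=47.949; C₋=(5.8805,-5.1253) cross=-47.949
  mode + wants cross > 0 → take C=(5.2223,4.6614) (cross=47.949)
ex = (C−B)/|BC| = (0.7471,0.6647); ey = (-0.6647,0.7471)
P = B + -1.64·ex + -2.21·ey = (-0.5110,-3.3973)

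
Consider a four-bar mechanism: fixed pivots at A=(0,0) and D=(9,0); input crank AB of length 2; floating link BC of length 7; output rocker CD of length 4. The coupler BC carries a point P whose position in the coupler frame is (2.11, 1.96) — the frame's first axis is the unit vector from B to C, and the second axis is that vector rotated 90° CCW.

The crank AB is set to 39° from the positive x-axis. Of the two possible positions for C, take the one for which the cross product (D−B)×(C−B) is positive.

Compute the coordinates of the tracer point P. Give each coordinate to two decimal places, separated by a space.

2.78 3.87

A=(0,0), D=(9.00,0)
B = A + 2.00·(cos39°, sin39°) = (1.5543, 1.2586)
|BD| = 7.5513
circle(B,7.00) ∩ circle(D,4.00): a=5.9607, h=3.6701
  candidates: C₊=(8.0434,3.8839) cross=27.714; C₋=(6.8199,-3.3537) cross=-27.714
  mode + wants cross > 0 → take C=(8.0434,3.8839) (cross=27.714)
ex = (C−B)/|BC| = (0.9270,0.3750); ey = (-0.3750,0.9270)
P = B + 2.11·ex + 1.96·ey = (2.7752,3.8669)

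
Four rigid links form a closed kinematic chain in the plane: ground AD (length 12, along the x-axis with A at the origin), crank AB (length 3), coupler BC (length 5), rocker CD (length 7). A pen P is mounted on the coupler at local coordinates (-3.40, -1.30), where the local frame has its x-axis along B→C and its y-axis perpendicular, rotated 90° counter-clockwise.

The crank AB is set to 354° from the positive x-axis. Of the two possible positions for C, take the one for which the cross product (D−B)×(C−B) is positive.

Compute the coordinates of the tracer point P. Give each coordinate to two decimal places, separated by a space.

1.94 -3.80

A=(0,0), D=(12.00,0)
B = A + 3.00·(cos354°, sin354°) = (2.9836, -0.3136)
|BD| = 9.0219
circle(B,5.00) ∩ circle(D,7.00): a=3.1808, h=3.8577
  candidates: C₊=(6.0284,3.6524) cross=34.804; C₋=(6.2966,-4.0584) cross=-34.804
  mode + wants cross > 0 → take C=(6.0284,3.6524) (cross=34.804)
ex = (C−B)/|BC| = (0.6090,0.7932); ey = (-0.7932,0.6090)
P = B + -3.40·ex + -1.30·ey = (1.9442,-3.8021)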